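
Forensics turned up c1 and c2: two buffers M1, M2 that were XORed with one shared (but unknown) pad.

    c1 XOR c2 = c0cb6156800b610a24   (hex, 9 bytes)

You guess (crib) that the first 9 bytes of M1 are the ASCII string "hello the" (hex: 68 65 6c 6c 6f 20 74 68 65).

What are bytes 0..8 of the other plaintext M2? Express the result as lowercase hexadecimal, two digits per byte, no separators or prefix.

a8ae0d3aef2b156241

Since c1 ⊕ c2 = M1 ⊕ M2, XORing with the guessed M1 bytes yields the corresponding M2 bytes: M2 = (c1 ⊕ c2) ⊕ M1.
11000000 ^ 01101000 = 10101000
11001011 ^ 01100101 = 10101110
01100001 ^ 01101100 = 00001101
01010110 ^ 01101100 = 00111010
10000000 ^ 01101111 = 11101111
00001011 ^ 00100000 = 00101011
01100001 ^ 01110100 = 00010101
00001010 ^ 01101000 = 01100010
00100100 ^ 01100101 = 01000001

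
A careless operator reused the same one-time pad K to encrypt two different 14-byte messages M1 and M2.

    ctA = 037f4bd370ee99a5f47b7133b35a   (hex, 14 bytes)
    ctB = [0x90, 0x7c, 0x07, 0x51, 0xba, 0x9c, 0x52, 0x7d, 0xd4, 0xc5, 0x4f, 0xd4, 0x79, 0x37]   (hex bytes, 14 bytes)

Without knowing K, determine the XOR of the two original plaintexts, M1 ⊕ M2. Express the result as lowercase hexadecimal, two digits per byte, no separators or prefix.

ctA ⊕ ctB = (M1 ⊕ K) ⊕ (M2 ⊕ K) = M1 ⊕ M2 — the shared key cancels under XOR.
00000011 XOR 10010000 = 10010011
01111111 XOR 01111100 = 00000011
01001011 XOR 00000111 = 01001100
11010011 XOR 01010001 = 10000010
01110000 XOR 10111010 = 11001010
11101110 XOR 10011100 = 01110010
10011001 XOR 01010010 = 11001011
10100101 XOR 01111101 = 11011000
11110100 XOR 11010100 = 00100000
01111011 XOR 11000101 = 10111110
01110001 XOR 01001111 = 00111110
00110011 XOR 11010100 = 11100111
10110011 XOR 01111001 = 11001010
01011010 XOR 00110111 = 01101101

93034c82ca72cbd820be3ee7ca6d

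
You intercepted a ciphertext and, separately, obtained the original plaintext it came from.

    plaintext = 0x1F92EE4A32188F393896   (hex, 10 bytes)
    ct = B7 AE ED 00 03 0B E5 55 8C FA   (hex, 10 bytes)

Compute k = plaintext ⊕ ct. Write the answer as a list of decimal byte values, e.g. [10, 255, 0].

[168, 60, 3, 74, 49, 19, 106, 108, 180, 108]

Since ct = plaintext ⊕ k, XORing both sides with plaintext gives k = plaintext ⊕ ct.
 31 ^ 183 = 168
146 ^ 174 =  60
238 ^ 237 =   3
 74 ^   0 =  74
 50 ^   3 =  49
 24 ^  11 =  19
143 ^ 229 = 106
 57 ^  85 = 108
 56 ^ 140 = 180
150 ^ 250 = 108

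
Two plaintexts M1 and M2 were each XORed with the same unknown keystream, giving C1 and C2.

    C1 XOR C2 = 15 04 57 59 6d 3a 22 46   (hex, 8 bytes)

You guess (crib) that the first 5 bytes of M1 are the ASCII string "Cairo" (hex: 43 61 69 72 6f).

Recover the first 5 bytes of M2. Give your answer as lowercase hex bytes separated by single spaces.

56 65 3e 2b 02

Since C1 ⊕ C2 = M1 ⊕ M2, XORing with the guessed M1 bytes yields the corresponding M2 bytes: M2 = (C1 ⊕ C2) ⊕ M1.
15 ⊕ 43 = 56
04 ⊕ 61 = 65
57 ⊕ 69 = 3e
59 ⊕ 72 = 2b
6d ⊕ 6f = 02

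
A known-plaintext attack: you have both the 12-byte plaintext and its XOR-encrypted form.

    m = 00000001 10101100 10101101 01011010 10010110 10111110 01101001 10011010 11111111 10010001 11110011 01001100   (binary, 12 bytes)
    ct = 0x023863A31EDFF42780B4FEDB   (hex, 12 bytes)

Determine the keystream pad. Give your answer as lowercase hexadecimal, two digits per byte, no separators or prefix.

0394cef988619dbd7f250d97

Since ct = m ⊕ pad, XORing both sides with m gives pad = m ⊕ ct.
01 xor 02 = 03
ac xor 38 = 94
ad xor 63 = ce
5a xor a3 = f9
96 xor 1e = 88
be xor df = 61
69 xor f4 = 9d
9a xor 27 = bd
ff xor 80 = 7f
91 xor b4 = 25
f3 xor fe = 0d
4c xor db = 97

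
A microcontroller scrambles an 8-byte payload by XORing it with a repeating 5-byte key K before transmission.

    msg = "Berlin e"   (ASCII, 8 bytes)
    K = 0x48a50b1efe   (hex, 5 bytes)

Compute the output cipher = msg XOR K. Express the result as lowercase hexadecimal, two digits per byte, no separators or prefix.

0ac079729726856e

The 5-byte key repeats, so the effective keystream is 48 a5 0b 1e fe 48 a5 0b.
byte 0: 42 ⊕ 48 = 0a
byte 1: 65 ⊕ a5 = c0
byte 2: 72 ⊕ 0b = 79
byte 3: 6c ⊕ 1e = 72
byte 4: 69 ⊕ fe = 97
byte 5: 6e ⊕ 48 = 26
byte 6: 20 ⊕ a5 = 85
byte 7: 65 ⊕ 0b = 6e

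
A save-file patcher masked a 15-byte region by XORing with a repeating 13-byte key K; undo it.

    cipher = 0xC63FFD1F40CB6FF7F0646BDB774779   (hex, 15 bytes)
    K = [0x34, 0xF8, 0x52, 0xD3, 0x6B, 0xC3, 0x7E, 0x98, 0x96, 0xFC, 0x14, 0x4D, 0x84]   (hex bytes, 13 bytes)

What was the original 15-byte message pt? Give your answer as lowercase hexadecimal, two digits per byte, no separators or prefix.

f2c7afcc2b08116f66987f96f37381

The 13-byte key repeats, so the effective keystream is 34 f8 52 d3 6b c3 7e 98 96 fc 14 4d 84 34 f8.
byte 0: 11000110 XOR 00110100 = 11110010
byte 1: 00111111 XOR 11111000 = 11000111
byte 2: 11111101 XOR 01010010 = 10101111
byte 3: 00011111 XOR 11010011 = 11001100
byte 4: 01000000 XOR 01101011 = 00101011
byte 5: 11001011 XOR 11000011 = 00001000
byte 6: 01101111 XOR 01111110 = 00010001
byte 7: 11110111 XOR 10011000 = 01101111
byte 8: 11110000 XOR 10010110 = 01100110
byte 9: 01100100 XOR 11111100 = 10011000
byte 10: 01101011 XOR 00010100 = 01111111
byte 11: 11011011 XOR 01001101 = 10010110
byte 12: 01110111 XOR 10000100 = 11110011
byte 13: 01000111 XOR 00110100 = 01110011
byte 14: 01111001 XOR 11111000 = 10000001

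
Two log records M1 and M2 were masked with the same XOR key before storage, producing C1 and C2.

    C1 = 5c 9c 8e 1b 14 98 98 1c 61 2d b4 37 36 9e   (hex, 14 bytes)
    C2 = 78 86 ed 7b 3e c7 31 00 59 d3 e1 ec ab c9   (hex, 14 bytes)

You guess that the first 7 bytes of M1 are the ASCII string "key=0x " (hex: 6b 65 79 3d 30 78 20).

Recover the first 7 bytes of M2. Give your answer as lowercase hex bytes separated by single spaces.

First, C1 ⊕ C2 = (M1 ⊕ K) ⊕ (M2 ⊕ K) = M1 ⊕ M2, so the key drops out. Then M2 = (M1 ⊕ M2) ⊕ M1 over the first 7 bytes.
byte 0: (5c xor 78) xor 6b = 24 xor 6b = 4f
byte 1: (9c xor 86) xor 65 = 1a xor 65 = 7f
byte 2: (8e xor ed) xor 79 = 63 xor 79 = 1a
byte 3: (1b xor 7b) xor 3d = 60 xor 3d = 5d
byte 4: (14 xor 3e) xor 30 = 2a xor 30 = 1a
byte 5: (98 xor c7) xor 78 = 5f xor 78 = 27
byte 6: (98 xor 31) xor 20 = a9 xor 20 = 89

4f 7f 1a 5d 1a 27 89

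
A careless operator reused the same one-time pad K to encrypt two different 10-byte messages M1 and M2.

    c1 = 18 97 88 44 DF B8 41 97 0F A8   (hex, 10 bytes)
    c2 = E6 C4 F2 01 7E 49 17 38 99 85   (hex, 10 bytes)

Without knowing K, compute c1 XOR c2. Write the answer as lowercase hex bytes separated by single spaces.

fe 53 7a 45 a1 f1 56 af 96 2d

c1 ⊕ c2 = (M1 ⊕ K) ⊕ (M2 ⊕ K) = M1 ⊕ M2 — the shared key cancels under XOR.
 24 ⊕ 230 = 254
151 ⊕ 196 =  83
136 ⊕ 242 = 122
 68 ⊕   1 =  69
223 ⊕ 126 = 161
184 ⊕  73 = 241
 65 ⊕  23 =  86
151 ⊕  56 = 175
 15 ⊕ 153 = 150
168 ⊕ 133 =  45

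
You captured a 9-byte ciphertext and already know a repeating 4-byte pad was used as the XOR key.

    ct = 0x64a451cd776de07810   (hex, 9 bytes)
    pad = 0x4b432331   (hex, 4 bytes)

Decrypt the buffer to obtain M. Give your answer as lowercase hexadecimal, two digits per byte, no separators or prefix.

2fe772fc3c2ec3495b

The 4-byte key repeats, so the effective keystream is 4b 43 23 31 4b 43 23 31 4b.
byte 0: 64 ⊕ 4b = 2f
byte 1: a4 ⊕ 43 = e7
byte 2: 51 ⊕ 23 = 72
byte 3: cd ⊕ 31 = fc
byte 4: 77 ⊕ 4b = 3c
byte 5: 6d ⊕ 43 = 2e
byte 6: e0 ⊕ 23 = c3
byte 7: 78 ⊕ 31 = 49
byte 8: 10 ⊕ 4b = 5b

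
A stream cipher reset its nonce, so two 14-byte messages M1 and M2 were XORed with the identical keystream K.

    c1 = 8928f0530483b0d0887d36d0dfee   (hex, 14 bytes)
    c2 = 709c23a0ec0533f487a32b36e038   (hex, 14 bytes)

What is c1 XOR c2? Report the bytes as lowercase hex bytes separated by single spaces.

c1 ⊕ c2 = (M1 ⊕ K) ⊕ (M2 ⊕ K) = M1 ⊕ M2 — the shared key cancels under XOR.
10001001 XOR 01110000 = 11111001
00101000 XOR 10011100 = 10110100
11110000 XOR 00100011 = 11010011
01010011 XOR 10100000 = 11110011
00000100 XOR 11101100 = 11101000
10000011 XOR 00000101 = 10000110
10110000 XOR 00110011 = 10000011
11010000 XOR 11110100 = 00100100
10001000 XOR 10000111 = 00001111
01111101 XOR 10100011 = 11011110
00110110 XOR 00101011 = 00011101
11010000 XOR 00110110 = 11100110
11011111 XOR 11100000 = 00111111
11101110 XOR 00111000 = 11010110

f9 b4 d3 f3 e8 86 83 24 0f de 1d e6 3f d6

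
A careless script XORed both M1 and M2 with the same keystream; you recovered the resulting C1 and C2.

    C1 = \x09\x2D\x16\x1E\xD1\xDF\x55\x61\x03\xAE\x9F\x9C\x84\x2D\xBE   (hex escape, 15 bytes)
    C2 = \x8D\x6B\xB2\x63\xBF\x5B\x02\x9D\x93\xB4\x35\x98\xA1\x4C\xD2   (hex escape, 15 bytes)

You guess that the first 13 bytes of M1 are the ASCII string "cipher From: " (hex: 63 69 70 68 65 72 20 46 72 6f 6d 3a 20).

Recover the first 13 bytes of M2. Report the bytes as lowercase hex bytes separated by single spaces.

First, C1 ⊕ C2 = (M1 ⊕ K) ⊕ (M2 ⊕ K) = M1 ⊕ M2, so the key drops out. Then M2 = (M1 ⊕ M2) ⊕ M1 over the first 13 bytes.
byte 0: (09 ⊕ 8d) ⊕ 63 = 84 ⊕ 63 = e7
byte 1: (2d ⊕ 6b) ⊕ 69 = 46 ⊕ 69 = 2f
byte 2: (16 ⊕ b2) ⊕ 70 = a4 ⊕ 70 = d4
byte 3: (1e ⊕ 63) ⊕ 68 = 7d ⊕ 68 = 15
byte 4: (d1 ⊕ bf) ⊕ 65 = 6e ⊕ 65 = 0b
byte 5: (df ⊕ 5b) ⊕ 72 = 84 ⊕ 72 = f6
byte 6: (55 ⊕ 02) ⊕ 20 = 57 ⊕ 20 = 77
byte 7: (61 ⊕ 9d) ⊕ 46 = fc ⊕ 46 = ba
byte 8: (03 ⊕ 93) ⊕ 72 = 90 ⊕ 72 = e2
byte 9: (ae ⊕ b4) ⊕ 6f = 1a ⊕ 6f = 75
byte 10: (9f ⊕ 35) ⊕ 6d = aa ⊕ 6d = c7
byte 11: (9c ⊕ 98) ⊕ 3a = 04 ⊕ 3a = 3e
byte 12: (84 ⊕ a1) ⊕ 20 = 25 ⊕ 20 = 05

e7 2f d4 15 0b f6 77 ba e2 75 c7 3e 05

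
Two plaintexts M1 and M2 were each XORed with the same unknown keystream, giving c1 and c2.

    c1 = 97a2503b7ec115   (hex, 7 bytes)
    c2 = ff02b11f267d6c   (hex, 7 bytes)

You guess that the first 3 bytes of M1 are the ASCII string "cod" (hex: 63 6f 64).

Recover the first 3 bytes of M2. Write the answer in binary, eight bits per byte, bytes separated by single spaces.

00001011 11001111 10000101

First, c1 ⊕ c2 = (M1 ⊕ K) ⊕ (M2 ⊕ K) = M1 ⊕ M2, so the key drops out. Then M2 = (M1 ⊕ M2) ⊕ M1 over the first 3 bytes.
byte 0: (97 XOR ff) XOR 63 = 68 XOR 63 = 0b
byte 1: (a2 XOR 02) XOR 6f = a0 XOR 6f = cf
byte 2: (50 XOR b1) XOR 64 = e1 XOR 64 = 85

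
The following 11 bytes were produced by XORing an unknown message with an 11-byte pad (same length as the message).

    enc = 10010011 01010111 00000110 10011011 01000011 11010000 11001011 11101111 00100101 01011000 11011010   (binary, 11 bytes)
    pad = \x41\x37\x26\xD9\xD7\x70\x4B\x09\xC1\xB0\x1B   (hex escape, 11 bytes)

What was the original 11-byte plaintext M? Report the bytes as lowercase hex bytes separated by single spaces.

93 ^ 41 = d2
57 ^ 37 = 60
06 ^ 26 = 20
9b ^ d9 = 42
43 ^ d7 = 94
d0 ^ 70 = a0
cb ^ 4b = 80
ef ^ 09 = e6
25 ^ c1 = e4
58 ^ b0 = e8
da ^ 1b = c1

d2 60 20 42 94 a0 80 e6 e4 e8 c1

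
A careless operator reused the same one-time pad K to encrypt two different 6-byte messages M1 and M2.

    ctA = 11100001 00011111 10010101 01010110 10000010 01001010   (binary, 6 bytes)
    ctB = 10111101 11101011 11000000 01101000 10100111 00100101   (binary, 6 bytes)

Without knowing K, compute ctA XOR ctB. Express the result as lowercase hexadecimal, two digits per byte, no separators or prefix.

5cf4553e256f

ctA ⊕ ctB = (M1 ⊕ K) ⊕ (M2 ⊕ K) = M1 ⊕ M2 — the shared key cancels under XOR.
e1 xor bd = 5c
1f xor eb = f4
95 xor c0 = 55
56 xor 68 = 3e
82 xor a7 = 25
4a xor 25 = 6f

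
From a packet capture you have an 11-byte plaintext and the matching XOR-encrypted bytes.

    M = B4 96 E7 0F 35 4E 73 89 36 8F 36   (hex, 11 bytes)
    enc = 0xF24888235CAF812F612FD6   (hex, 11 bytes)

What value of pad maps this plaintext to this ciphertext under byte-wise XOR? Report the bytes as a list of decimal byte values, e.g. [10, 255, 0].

Since enc = M ⊕ pad, XORing both sides with M gives pad = M ⊕ enc.
byte 0: 180 ^ 242 =  70
byte 1: 150 ^  72 = 222
byte 2: 231 ^ 136 = 111
byte 3:  15 ^  35 =  44
byte 4:  53 ^  92 = 105
byte 5:  78 ^ 175 = 225
byte 6: 115 ^ 129 = 242
byte 7: 137 ^  47 = 166
byte 8:  54 ^  97 =  87
byte 9: 143 ^  47 = 160
byte 10:  54 ^ 214 = 224

[70, 222, 111, 44, 105, 225, 242, 166, 87, 160, 224]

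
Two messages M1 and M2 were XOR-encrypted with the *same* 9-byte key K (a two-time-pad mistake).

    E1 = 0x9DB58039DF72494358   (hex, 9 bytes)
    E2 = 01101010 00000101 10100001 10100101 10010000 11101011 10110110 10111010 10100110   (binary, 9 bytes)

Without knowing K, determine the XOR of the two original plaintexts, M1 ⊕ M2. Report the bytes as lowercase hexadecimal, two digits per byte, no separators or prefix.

E1 ⊕ E2 = (M1 ⊕ K) ⊕ (M2 ⊕ K) = M1 ⊕ M2 — the shared key cancels under XOR.
157 xor 106 = 247
181 xor   5 = 176
128 xor 161 =  33
 57 xor 165 = 156
223 xor 144 =  79
114 xor 235 = 153
 73 xor 182 = 255
 67 xor 186 = 249
 88 xor 166 = 254

f7b0219c4f99fff9fe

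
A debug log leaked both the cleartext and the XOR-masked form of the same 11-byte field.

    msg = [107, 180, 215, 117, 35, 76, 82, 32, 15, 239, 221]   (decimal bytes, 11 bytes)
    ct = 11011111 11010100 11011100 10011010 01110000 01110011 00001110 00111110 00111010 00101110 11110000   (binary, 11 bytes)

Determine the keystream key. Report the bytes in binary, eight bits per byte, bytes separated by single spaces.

Since ct = msg ⊕ key, XORing both sides with msg gives key = msg ⊕ ct.
6b ⊕ df = b4
b4 ⊕ d4 = 60
d7 ⊕ dc = 0b
75 ⊕ 9a = ef
23 ⊕ 70 = 53
4c ⊕ 73 = 3f
52 ⊕ 0e = 5c
20 ⊕ 3e = 1e
0f ⊕ 3a = 35
ef ⊕ 2e = c1
dd ⊕ f0 = 2d

10110100 01100000 00001011 11101111 01010011 00111111 01011100 00011110 00110101 11000001 00101101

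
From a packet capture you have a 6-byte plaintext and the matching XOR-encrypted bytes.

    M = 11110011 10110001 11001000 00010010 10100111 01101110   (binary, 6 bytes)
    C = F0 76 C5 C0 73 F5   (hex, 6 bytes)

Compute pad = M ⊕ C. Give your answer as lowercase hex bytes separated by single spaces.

03 c7 0d d2 d4 9b

Since C = M ⊕ pad, XORing both sides with M gives pad = M ⊕ C.
f3 xor f0 = 03
b1 xor 76 = c7
c8 xor c5 = 0d
12 xor c0 = d2
a7 xor 73 = d4
6e xor f5 = 9b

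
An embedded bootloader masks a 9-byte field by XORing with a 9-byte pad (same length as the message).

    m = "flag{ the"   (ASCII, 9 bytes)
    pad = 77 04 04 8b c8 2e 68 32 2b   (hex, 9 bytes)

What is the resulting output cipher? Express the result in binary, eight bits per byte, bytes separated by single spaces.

00010001 01101000 01100101 11101100 10110011 00001110 00011100 01011010 01001110

XOR is its own inverse, so applying the key byte-wise gives the result directly.
byte 0: 102 xor 119 =  17
byte 1: 108 xor   4 = 104
byte 2:  97 xor   4 = 101
byte 3: 103 xor 139 = 236
byte 4: 123 xor 200 = 179
byte 5:  32 xor  46 =  14
byte 6: 116 xor 104 =  28
byte 7: 104 xor  50 =  90
byte 8: 101 xor  43 =  78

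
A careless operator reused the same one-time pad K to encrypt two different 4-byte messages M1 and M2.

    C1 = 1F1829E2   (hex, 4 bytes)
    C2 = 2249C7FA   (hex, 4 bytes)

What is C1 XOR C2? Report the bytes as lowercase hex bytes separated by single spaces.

C1 ⊕ C2 = (M1 ⊕ K) ⊕ (M2 ⊕ K) = M1 ⊕ M2 — the shared key cancels under XOR.
1f ⊕ 22 = 3d
18 ⊕ 49 = 51
29 ⊕ c7 = ee
e2 ⊕ fa = 18

3d 51 ee 18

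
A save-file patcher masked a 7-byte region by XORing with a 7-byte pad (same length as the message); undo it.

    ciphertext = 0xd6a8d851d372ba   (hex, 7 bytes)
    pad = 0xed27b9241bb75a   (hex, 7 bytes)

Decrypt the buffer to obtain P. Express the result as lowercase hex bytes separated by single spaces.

214 ⊕ 237 =  59
168 ⊕  39 = 143
216 ⊕ 185 =  97
 81 ⊕  36 = 117
211 ⊕  27 = 200
114 ⊕ 183 = 197
186 ⊕  90 = 224

3b 8f 61 75 c8 c5 e0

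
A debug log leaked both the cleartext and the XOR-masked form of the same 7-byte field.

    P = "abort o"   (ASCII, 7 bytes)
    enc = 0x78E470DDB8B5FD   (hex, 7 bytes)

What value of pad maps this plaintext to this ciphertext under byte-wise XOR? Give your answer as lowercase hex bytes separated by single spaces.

19 86 1f af cc 95 92

Since enc = P ⊕ pad, XORing both sides with P gives pad = P ⊕ enc.
61 ⊕ 78 = 19
62 ⊕ e4 = 86
6f ⊕ 70 = 1f
72 ⊕ dd = af
74 ⊕ b8 = cc
20 ⊕ b5 = 95
6f ⊕ fd = 92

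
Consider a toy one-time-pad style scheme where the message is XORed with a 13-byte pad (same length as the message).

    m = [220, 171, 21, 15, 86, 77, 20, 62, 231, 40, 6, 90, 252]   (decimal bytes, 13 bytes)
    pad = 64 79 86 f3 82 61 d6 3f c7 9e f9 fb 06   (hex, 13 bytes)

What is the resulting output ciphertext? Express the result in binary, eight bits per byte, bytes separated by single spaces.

byte 0: 220 XOR 100 = 184
byte 1: 171 XOR 121 = 210
byte 2:  21 XOR 134 = 147
byte 3:  15 XOR 243 = 252
byte 4:  86 XOR 130 = 212
byte 5:  77 XOR  97 =  44
byte 6:  20 XOR 214 = 194
byte 7:  62 XOR  63 =   1
byte 8: 231 XOR 199 =  32
byte 9:  40 XOR 158 = 182
byte 10:   6 XOR 249 = 255
byte 11:  90 XOR 251 = 161
byte 12: 252 XOR   6 = 250

10111000 11010010 10010011 11111100 11010100 00101100 11000010 00000001 00100000 10110110 11111111 10100001 11111010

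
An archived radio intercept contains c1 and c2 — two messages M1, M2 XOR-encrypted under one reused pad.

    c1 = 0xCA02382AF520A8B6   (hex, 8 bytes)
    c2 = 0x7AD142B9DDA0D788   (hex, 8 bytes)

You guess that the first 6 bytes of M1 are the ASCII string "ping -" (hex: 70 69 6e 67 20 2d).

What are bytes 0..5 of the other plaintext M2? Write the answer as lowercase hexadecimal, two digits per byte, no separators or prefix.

c0ba14f408ad

First, c1 ⊕ c2 = (M1 ⊕ K) ⊕ (M2 ⊕ K) = M1 ⊕ M2, so the key drops out. Then M2 = (M1 ⊕ M2) ⊕ M1 over the first 6 bytes.
byte 0: (ca XOR 7a) XOR 70 = b0 XOR 70 = c0
byte 1: (02 XOR d1) XOR 69 = d3 XOR 69 = ba
byte 2: (38 XOR 42) XOR 6e = 7a XOR 6e = 14
byte 3: (2a XOR b9) XOR 67 = 93 XOR 67 = f4
byte 4: (f5 XOR dd) XOR 20 = 28 XOR 20 = 08
byte 5: (20 XOR a0) XOR 2d = 80 XOR 2d = ad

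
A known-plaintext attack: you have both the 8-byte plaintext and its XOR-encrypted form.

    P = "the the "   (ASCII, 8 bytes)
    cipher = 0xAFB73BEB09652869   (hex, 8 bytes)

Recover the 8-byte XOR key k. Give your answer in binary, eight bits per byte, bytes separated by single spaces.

11011011 11011111 01011110 11001011 01111101 00001101 01001101 01001001

Since cipher = P ⊕ k, XORing both sides with P gives k = P ⊕ cipher.
byte 0: 01110100 ⊕ 10101111 = 11011011
byte 1: 01101000 ⊕ 10110111 = 11011111
byte 2: 01100101 ⊕ 00111011 = 01011110
byte 3: 00100000 ⊕ 11101011 = 11001011
byte 4: 01110100 ⊕ 00001001 = 01111101
byte 5: 01101000 ⊕ 01100101 = 00001101
byte 6: 01100101 ⊕ 00101000 = 01001101
byte 7: 00100000 ⊕ 01101001 = 01001001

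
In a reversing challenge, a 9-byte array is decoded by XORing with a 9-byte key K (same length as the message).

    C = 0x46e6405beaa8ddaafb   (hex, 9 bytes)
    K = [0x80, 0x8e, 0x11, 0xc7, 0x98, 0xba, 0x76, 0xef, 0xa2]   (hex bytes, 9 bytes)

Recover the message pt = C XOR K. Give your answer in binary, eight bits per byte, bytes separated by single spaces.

11000110 01101000 01010001 10011100 01110010 00010010 10101011 01000101 01011001

byte 0:  70 XOR 128 = 198
byte 1: 230 XOR 142 = 104
byte 2:  64 XOR  17 =  81
byte 3:  91 XOR 199 = 156
byte 4: 234 XOR 152 = 114
byte 5: 168 XOR 186 =  18
byte 6: 221 XOR 118 = 171
byte 7: 170 XOR 239 =  69
byte 8: 251 XOR 162 =  89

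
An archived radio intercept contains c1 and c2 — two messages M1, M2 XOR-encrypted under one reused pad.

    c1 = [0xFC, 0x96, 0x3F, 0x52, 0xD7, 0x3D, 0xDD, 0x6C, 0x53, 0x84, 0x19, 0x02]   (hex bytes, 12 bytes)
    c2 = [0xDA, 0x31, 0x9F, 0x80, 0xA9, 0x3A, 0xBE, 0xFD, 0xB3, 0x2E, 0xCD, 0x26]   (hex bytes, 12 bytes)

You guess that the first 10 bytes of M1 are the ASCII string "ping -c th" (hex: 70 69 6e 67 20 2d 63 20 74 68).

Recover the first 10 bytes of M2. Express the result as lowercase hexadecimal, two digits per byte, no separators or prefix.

First, c1 ⊕ c2 = (M1 ⊕ K) ⊕ (M2 ⊕ K) = M1 ⊕ M2, so the key drops out. Then M2 = (M1 ⊕ M2) ⊕ M1 over the first 10 bytes.
byte 0: (fc xor da) xor 70 = 26 xor 70 = 56
byte 1: (96 xor 31) xor 69 = a7 xor 69 = ce
byte 2: (3f xor 9f) xor 6e = a0 xor 6e = ce
byte 3: (52 xor 80) xor 67 = d2 xor 67 = b5
byte 4: (d7 xor a9) xor 20 = 7e xor 20 = 5e
byte 5: (3d xor 3a) xor 2d = 07 xor 2d = 2a
byte 6: (dd xor be) xor 63 = 63 xor 63 = 00
byte 7: (6c xor fd) xor 20 = 91 xor 20 = b1
byte 8: (53 xor b3) xor 74 = e0 xor 74 = 94
byte 9: (84 xor 2e) xor 68 = aa xor 68 = c2

56ceceb55e2a00b194c2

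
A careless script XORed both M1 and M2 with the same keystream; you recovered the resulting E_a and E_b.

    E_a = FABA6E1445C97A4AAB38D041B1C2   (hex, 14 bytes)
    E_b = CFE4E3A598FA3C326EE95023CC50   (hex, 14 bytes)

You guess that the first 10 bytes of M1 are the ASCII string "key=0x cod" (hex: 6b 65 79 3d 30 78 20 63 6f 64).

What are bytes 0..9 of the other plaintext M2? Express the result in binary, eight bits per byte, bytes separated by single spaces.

01011110 00111011 11110100 10001100 11101101 01001011 01100110 00011011 10101010 10110101

First, E_a ⊕ E_b = (M1 ⊕ K) ⊕ (M2 ⊕ K) = M1 ⊕ M2, so the key drops out. Then M2 = (M1 ⊕ M2) ⊕ M1 over the first 10 bytes.
byte 0: (fa xor cf) xor 6b = 35 xor 6b = 5e
byte 1: (ba xor e4) xor 65 = 5e xor 65 = 3b
byte 2: (6e xor e3) xor 79 = 8d xor 79 = f4
byte 3: (14 xor a5) xor 3d = b1 xor 3d = 8c
byte 4: (45 xor 98) xor 30 = dd xor 30 = ed
byte 5: (c9 xor fa) xor 78 = 33 xor 78 = 4b
byte 6: (7a xor 3c) xor 20 = 46 xor 20 = 66
byte 7: (4a xor 32) xor 63 = 78 xor 63 = 1b
byte 8: (ab xor 6e) xor 6f = c5 xor 6f = aa
byte 9: (38 xor e9) xor 64 = d1 xor 64 = b5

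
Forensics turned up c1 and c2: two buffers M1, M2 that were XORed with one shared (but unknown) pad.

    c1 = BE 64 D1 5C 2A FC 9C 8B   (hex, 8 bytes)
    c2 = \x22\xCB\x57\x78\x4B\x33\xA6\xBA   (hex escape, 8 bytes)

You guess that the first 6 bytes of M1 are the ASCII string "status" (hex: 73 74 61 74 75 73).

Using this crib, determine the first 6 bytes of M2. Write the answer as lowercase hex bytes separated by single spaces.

First, c1 ⊕ c2 = (M1 ⊕ K) ⊕ (M2 ⊕ K) = M1 ⊕ M2, so the key drops out. Then M2 = (M1 ⊕ M2) ⊕ M1 over the first 6 bytes.
byte 0: (be ⊕ 22) ⊕ 73 = 9c ⊕ 73 = ef
byte 1: (64 ⊕ cb) ⊕ 74 = af ⊕ 74 = db
byte 2: (d1 ⊕ 57) ⊕ 61 = 86 ⊕ 61 = e7
byte 3: (5c ⊕ 78) ⊕ 74 = 24 ⊕ 74 = 50
byte 4: (2a ⊕ 4b) ⊕ 75 = 61 ⊕ 75 = 14
byte 5: (fc ⊕ 33) ⊕ 73 = cf ⊕ 73 = bc

ef db e7 50 14 bc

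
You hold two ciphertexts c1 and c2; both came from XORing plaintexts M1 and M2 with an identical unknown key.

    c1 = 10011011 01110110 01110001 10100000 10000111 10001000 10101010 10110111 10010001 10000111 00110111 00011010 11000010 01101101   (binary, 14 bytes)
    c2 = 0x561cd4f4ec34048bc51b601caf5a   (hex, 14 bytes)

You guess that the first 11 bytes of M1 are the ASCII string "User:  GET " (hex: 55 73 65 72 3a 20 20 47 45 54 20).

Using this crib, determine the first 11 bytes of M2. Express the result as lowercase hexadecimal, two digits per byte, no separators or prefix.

9819c026519c8e7b11c877

First, c1 ⊕ c2 = (M1 ⊕ K) ⊕ (M2 ⊕ K) = M1 ⊕ M2, so the key drops out. Then M2 = (M1 ⊕ M2) ⊕ M1 over the first 11 bytes.
byte 0: (9b ⊕ 56) ⊕ 55 = cd ⊕ 55 = 98
byte 1: (76 ⊕ 1c) ⊕ 73 = 6a ⊕ 73 = 19
byte 2: (71 ⊕ d4) ⊕ 65 = a5 ⊕ 65 = c0
byte 3: (a0 ⊕ f4) ⊕ 72 = 54 ⊕ 72 = 26
byte 4: (87 ⊕ ec) ⊕ 3a = 6b ⊕ 3a = 51
byte 5: (88 ⊕ 34) ⊕ 20 = bc ⊕ 20 = 9c
byte 6: (aa ⊕ 04) ⊕ 20 = ae ⊕ 20 = 8e
byte 7: (b7 ⊕ 8b) ⊕ 47 = 3c ⊕ 47 = 7b
byte 8: (91 ⊕ c5) ⊕ 45 = 54 ⊕ 45 = 11
byte 9: (87 ⊕ 1b) ⊕ 54 = 9c ⊕ 54 = c8
byte 10: (37 ⊕ 60) ⊕ 20 = 57 ⊕ 20 = 77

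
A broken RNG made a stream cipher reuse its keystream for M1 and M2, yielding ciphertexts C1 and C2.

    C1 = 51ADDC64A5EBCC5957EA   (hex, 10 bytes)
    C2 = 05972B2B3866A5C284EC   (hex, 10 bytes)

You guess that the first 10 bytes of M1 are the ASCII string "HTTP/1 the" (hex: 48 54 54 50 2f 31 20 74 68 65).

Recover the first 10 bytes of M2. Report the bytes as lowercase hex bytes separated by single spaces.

1c 6e a3 1f b2 bc 49 ef bb 63

First, C1 ⊕ C2 = (M1 ⊕ K) ⊕ (M2 ⊕ K) = M1 ⊕ M2, so the key drops out. Then M2 = (M1 ⊕ M2) ⊕ M1 over the first 10 bytes.
byte 0: (51 ^ 05) ^ 48 = 54 ^ 48 = 1c
byte 1: (ad ^ 97) ^ 54 = 3a ^ 54 = 6e
byte 2: (dc ^ 2b) ^ 54 = f7 ^ 54 = a3
byte 3: (64 ^ 2b) ^ 50 = 4f ^ 50 = 1f
byte 4: (a5 ^ 38) ^ 2f = 9d ^ 2f = b2
byte 5: (eb ^ 66) ^ 31 = 8d ^ 31 = bc
byte 6: (cc ^ a5) ^ 20 = 69 ^ 20 = 49
byte 7: (59 ^ c2) ^ 74 = 9b ^ 74 = ef
byte 8: (57 ^ 84) ^ 68 = d3 ^ 68 = bb
byte 9: (ea ^ ec) ^ 65 = 06 ^ 65 = 63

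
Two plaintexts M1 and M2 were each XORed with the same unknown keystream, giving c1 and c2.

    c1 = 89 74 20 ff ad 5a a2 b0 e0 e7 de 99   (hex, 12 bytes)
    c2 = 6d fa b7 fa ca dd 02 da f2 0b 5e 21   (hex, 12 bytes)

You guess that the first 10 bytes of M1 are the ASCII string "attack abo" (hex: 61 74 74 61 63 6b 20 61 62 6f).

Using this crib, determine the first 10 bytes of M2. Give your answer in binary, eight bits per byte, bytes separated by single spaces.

First, c1 ⊕ c2 = (M1 ⊕ K) ⊕ (M2 ⊕ K) = M1 ⊕ M2, so the key drops out. Then M2 = (M1 ⊕ M2) ⊕ M1 over the first 10 bytes.
byte 0: (89 ⊕ 6d) ⊕ 61 = e4 ⊕ 61 = 85
byte 1: (74 ⊕ fa) ⊕ 74 = 8e ⊕ 74 = fa
byte 2: (20 ⊕ b7) ⊕ 74 = 97 ⊕ 74 = e3
byte 3: (ff ⊕ fa) ⊕ 61 = 05 ⊕ 61 = 64
byte 4: (ad ⊕ ca) ⊕ 63 = 67 ⊕ 63 = 04
byte 5: (5a ⊕ dd) ⊕ 6b = 87 ⊕ 6b = ec
byte 6: (a2 ⊕ 02) ⊕ 20 = a0 ⊕ 20 = 80
byte 7: (b0 ⊕ da) ⊕ 61 = 6a ⊕ 61 = 0b
byte 8: (e0 ⊕ f2) ⊕ 62 = 12 ⊕ 62 = 70
byte 9: (e7 ⊕ 0b) ⊕ 6f = ec ⊕ 6f = 83

10000101 11111010 11100011 01100100 00000100 11101100 10000000 00001011 01110000 10000011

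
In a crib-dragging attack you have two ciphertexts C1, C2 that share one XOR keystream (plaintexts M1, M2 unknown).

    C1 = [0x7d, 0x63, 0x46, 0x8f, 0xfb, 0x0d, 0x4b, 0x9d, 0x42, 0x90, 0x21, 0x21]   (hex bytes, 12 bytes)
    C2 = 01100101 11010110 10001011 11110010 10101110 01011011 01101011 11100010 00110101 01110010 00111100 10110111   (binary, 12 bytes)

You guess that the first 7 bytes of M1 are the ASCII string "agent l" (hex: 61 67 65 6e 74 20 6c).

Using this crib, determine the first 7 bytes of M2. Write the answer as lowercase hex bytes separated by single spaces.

First, C1 ⊕ C2 = (M1 ⊕ K) ⊕ (M2 ⊕ K) = M1 ⊕ M2, so the key drops out. Then M2 = (M1 ⊕ M2) ⊕ M1 over the first 7 bytes.
byte 0: (7d XOR 65) XOR 61 = 18 XOR 61 = 79
byte 1: (63 XOR d6) XOR 67 = b5 XOR 67 = d2
byte 2: (46 XOR 8b) XOR 65 = cd XOR 65 = a8
byte 3: (8f XOR f2) XOR 6e = 7d XOR 6e = 13
byte 4: (fb XOR ae) XOR 74 = 55 XOR 74 = 21
byte 5: (0d XOR 5b) XOR 20 = 56 XOR 20 = 76
byte 6: (4b XOR 6b) XOR 6c = 20 XOR 6c = 4c

79 d2 a8 13 21 76 4c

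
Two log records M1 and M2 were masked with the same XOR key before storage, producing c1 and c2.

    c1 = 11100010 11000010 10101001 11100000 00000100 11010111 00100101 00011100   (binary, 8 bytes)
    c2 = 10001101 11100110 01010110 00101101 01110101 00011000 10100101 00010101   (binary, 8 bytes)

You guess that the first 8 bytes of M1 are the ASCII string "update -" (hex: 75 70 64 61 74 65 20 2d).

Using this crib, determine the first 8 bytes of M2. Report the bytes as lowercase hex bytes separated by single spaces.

1a 54 9b ac 05 aa a0 24

First, c1 ⊕ c2 = (M1 ⊕ K) ⊕ (M2 ⊕ K) = M1 ⊕ M2, so the key drops out. Then M2 = (M1 ⊕ M2) ⊕ M1 over the first 8 bytes.
byte 0: (e2 ⊕ 8d) ⊕ 75 = 6f ⊕ 75 = 1a
byte 1: (c2 ⊕ e6) ⊕ 70 = 24 ⊕ 70 = 54
byte 2: (a9 ⊕ 56) ⊕ 64 = ff ⊕ 64 = 9b
byte 3: (e0 ⊕ 2d) ⊕ 61 = cd ⊕ 61 = ac
byte 4: (04 ⊕ 75) ⊕ 74 = 71 ⊕ 74 = 05
byte 5: (d7 ⊕ 18) ⊕ 65 = cf ⊕ 65 = aa
byte 6: (25 ⊕ a5) ⊕ 20 = 80 ⊕ 20 = a0
byte 7: (1c ⊕ 15) ⊕ 2d = 09 ⊕ 2d = 24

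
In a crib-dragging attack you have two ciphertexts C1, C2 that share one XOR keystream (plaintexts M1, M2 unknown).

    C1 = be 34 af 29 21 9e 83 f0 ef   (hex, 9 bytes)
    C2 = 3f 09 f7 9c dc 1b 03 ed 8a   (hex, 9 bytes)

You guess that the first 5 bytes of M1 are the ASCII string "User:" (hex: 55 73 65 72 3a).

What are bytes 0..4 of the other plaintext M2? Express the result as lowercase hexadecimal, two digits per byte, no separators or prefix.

d44e3dc7c7

First, C1 ⊕ C2 = (M1 ⊕ K) ⊕ (M2 ⊕ K) = M1 ⊕ M2, so the key drops out. Then M2 = (M1 ⊕ M2) ⊕ M1 over the first 5 bytes.
byte 0: (be ^ 3f) ^ 55 = 81 ^ 55 = d4
byte 1: (34 ^ 09) ^ 73 = 3d ^ 73 = 4e
byte 2: (af ^ f7) ^ 65 = 58 ^ 65 = 3d
byte 3: (29 ^ 9c) ^ 72 = b5 ^ 72 = c7
byte 4: (21 ^ dc) ^ 3a = fd ^ 3a = c7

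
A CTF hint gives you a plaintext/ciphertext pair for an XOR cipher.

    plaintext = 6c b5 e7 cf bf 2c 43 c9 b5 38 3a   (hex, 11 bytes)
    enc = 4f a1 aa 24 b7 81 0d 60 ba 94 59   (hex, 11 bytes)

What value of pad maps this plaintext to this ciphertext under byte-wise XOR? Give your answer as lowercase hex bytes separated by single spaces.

23 14 4d eb 08 ad 4e a9 0f ac 63

Since enc = plaintext ⊕ pad, XORing both sides with plaintext gives pad = plaintext ⊕ enc.
01101100 xor 01001111 = 00100011
10110101 xor 10100001 = 00010100
11100111 xor 10101010 = 01001101
11001111 xor 00100100 = 11101011
10111111 xor 10110111 = 00001000
00101100 xor 10000001 = 10101101
01000011 xor 00001101 = 01001110
11001001 xor 01100000 = 10101001
10110101 xor 10111010 = 00001111
00111000 xor 10010100 = 10101100
00111010 xor 01011001 = 01100011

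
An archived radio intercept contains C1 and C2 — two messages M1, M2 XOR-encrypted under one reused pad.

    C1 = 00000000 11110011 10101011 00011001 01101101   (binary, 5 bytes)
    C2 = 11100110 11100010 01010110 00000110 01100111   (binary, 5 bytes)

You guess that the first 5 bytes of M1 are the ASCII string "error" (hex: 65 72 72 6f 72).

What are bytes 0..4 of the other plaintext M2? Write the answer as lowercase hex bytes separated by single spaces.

83 63 8f 70 78

First, C1 ⊕ C2 = (M1 ⊕ K) ⊕ (M2 ⊕ K) = M1 ⊕ M2, so the key drops out. Then M2 = (M1 ⊕ M2) ⊕ M1 over the first 5 bytes.
byte 0: (00 xor e6) xor 65 = e6 xor 65 = 83
byte 1: (f3 xor e2) xor 72 = 11 xor 72 = 63
byte 2: (ab xor 56) xor 72 = fd xor 72 = 8f
byte 3: (19 xor 06) xor 6f = 1f xor 6f = 70
byte 4: (6d xor 67) xor 72 = 0a xor 72 = 78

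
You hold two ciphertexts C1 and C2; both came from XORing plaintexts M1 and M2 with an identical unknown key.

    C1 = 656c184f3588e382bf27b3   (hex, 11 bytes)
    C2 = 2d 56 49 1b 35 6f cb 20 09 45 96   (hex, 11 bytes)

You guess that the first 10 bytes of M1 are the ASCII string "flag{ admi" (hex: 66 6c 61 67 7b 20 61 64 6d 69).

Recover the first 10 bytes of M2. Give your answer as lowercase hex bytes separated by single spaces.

2e 56 30 33 7b c7 49 c6 db 0b

First, C1 ⊕ C2 = (M1 ⊕ K) ⊕ (M2 ⊕ K) = M1 ⊕ M2, so the key drops out. Then M2 = (M1 ⊕ M2) ⊕ M1 over the first 10 bytes.
byte 0: (65 xor 2d) xor 66 = 48 xor 66 = 2e
byte 1: (6c xor 56) xor 6c = 3a xor 6c = 56
byte 2: (18 xor 49) xor 61 = 51 xor 61 = 30
byte 3: (4f xor 1b) xor 67 = 54 xor 67 = 33
byte 4: (35 xor 35) xor 7b = 00 xor 7b = 7b
byte 5: (88 xor 6f) xor 20 = e7 xor 20 = c7
byte 6: (e3 xor cb) xor 61 = 28 xor 61 = 49
byte 7: (82 xor 20) xor 64 = a2 xor 64 = c6
byte 8: (bf xor 09) xor 6d = b6 xor 6d = db
byte 9: (27 xor 45) xor 69 = 62 xor 69 = 0b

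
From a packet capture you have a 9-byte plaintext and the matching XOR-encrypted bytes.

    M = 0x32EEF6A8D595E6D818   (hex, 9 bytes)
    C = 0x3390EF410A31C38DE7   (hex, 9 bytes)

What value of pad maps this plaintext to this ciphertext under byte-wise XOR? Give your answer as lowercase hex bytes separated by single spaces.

Since C = M ⊕ pad, XORing both sides with M gives pad = M ⊕ C.
 50 xor  51 =   1
238 xor 144 = 126
246 xor 239 =  25
168 xor  65 = 233
213 xor  10 = 223
149 xor  49 = 164
230 xor 195 =  37
216 xor 141 =  85
 24 xor 231 = 255

01 7e 19 e9 df a4 25 55 ff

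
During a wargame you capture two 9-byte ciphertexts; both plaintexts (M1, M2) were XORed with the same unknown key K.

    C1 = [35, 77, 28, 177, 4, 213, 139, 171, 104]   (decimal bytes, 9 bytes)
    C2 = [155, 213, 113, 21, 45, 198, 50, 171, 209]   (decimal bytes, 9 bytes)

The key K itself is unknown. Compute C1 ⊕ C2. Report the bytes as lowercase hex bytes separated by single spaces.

b8 98 6d a4 29 13 b9 00 b9

C1 ⊕ C2 = (M1 ⊕ K) ⊕ (M2 ⊕ K) = M1 ⊕ M2 — the shared key cancels under XOR.
byte 0:  35 ^ 155 = 184
byte 1:  77 ^ 213 = 152
byte 2:  28 ^ 113 = 109
byte 3: 177 ^  21 = 164
byte 4:   4 ^  45 =  41
byte 5: 213 ^ 198 =  19
byte 6: 139 ^  50 = 185
byte 7: 171 ^ 171 =   0
byte 8: 104 ^ 209 = 185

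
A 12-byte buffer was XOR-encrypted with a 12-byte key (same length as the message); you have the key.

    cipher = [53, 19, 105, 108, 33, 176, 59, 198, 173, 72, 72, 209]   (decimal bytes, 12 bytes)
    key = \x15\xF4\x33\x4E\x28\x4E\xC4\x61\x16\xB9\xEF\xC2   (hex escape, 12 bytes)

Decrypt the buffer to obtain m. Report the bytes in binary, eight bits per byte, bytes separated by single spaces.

35 XOR 15 = 20
13 XOR f4 = e7
69 XOR 33 = 5a
6c XOR 4e = 22
21 XOR 28 = 09
b0 XOR 4e = fe
3b XOR c4 = ff
c6 XOR 61 = a7
ad XOR 16 = bb
48 XOR b9 = f1
48 XOR ef = a7
d1 XOR c2 = 13

00100000 11100111 01011010 00100010 00001001 11111110 11111111 10100111 10111011 11110001 10100111 00010011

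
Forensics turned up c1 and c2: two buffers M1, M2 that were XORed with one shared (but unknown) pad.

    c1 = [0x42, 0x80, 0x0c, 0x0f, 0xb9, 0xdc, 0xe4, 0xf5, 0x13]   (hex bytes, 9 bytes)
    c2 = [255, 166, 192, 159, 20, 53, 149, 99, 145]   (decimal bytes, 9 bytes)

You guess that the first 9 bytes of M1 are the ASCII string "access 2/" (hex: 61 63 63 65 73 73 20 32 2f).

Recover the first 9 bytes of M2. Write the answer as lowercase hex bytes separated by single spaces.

dc 45 af f5 de 9a 51 a4 ad

First, c1 ⊕ c2 = (M1 ⊕ K) ⊕ (M2 ⊕ K) = M1 ⊕ M2, so the key drops out. Then M2 = (M1 ⊕ M2) ⊕ M1 over the first 9 bytes.
byte 0: (42 xor ff) xor 61 = bd xor 61 = dc
byte 1: (80 xor a6) xor 63 = 26 xor 63 = 45
byte 2: (0c xor c0) xor 63 = cc xor 63 = af
byte 3: (0f xor 9f) xor 65 = 90 xor 65 = f5
byte 4: (b9 xor 14) xor 73 = ad xor 73 = de
byte 5: (dc xor 35) xor 73 = e9 xor 73 = 9a
byte 6: (e4 xor 95) xor 20 = 71 xor 20 = 51
byte 7: (f5 xor 63) xor 32 = 96 xor 32 = a4
byte 8: (13 xor 91) xor 2f = 82 xor 2f = ad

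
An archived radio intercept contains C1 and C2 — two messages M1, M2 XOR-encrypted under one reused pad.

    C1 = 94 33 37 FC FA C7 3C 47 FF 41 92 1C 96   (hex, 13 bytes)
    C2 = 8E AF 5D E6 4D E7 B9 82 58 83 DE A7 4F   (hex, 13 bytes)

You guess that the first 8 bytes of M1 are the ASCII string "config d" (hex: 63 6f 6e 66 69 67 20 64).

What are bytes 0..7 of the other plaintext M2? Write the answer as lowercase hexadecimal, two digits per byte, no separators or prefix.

79f3047cde47a5a1

First, C1 ⊕ C2 = (M1 ⊕ K) ⊕ (M2 ⊕ K) = M1 ⊕ M2, so the key drops out. Then M2 = (M1 ⊕ M2) ⊕ M1 over the first 8 bytes.
byte 0: (94 xor 8e) xor 63 = 1a xor 63 = 79
byte 1: (33 xor af) xor 6f = 9c xor 6f = f3
byte 2: (37 xor 5d) xor 6e = 6a xor 6e = 04
byte 3: (fc xor e6) xor 66 = 1a xor 66 = 7c
byte 4: (fa xor 4d) xor 69 = b7 xor 69 = de
byte 5: (c7 xor e7) xor 67 = 20 xor 67 = 47
byte 6: (3c xor b9) xor 20 = 85 xor 20 = a5
byte 7: (47 xor 82) xor 64 = c5 xor 64 = a1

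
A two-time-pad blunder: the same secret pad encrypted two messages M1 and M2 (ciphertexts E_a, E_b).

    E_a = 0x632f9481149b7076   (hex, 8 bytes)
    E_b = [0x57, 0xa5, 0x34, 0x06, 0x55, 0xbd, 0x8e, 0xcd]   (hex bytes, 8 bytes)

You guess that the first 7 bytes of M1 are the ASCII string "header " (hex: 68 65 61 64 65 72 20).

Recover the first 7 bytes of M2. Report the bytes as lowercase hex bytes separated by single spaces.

5c ef c1 e3 24 54 de

First, E_a ⊕ E_b = (M1 ⊕ K) ⊕ (M2 ⊕ K) = M1 ⊕ M2, so the key drops out. Then M2 = (M1 ⊕ M2) ⊕ M1 over the first 7 bytes.
byte 0: (63 ⊕ 57) ⊕ 68 = 34 ⊕ 68 = 5c
byte 1: (2f ⊕ a5) ⊕ 65 = 8a ⊕ 65 = ef
byte 2: (94 ⊕ 34) ⊕ 61 = a0 ⊕ 61 = c1
byte 3: (81 ⊕ 06) ⊕ 64 = 87 ⊕ 64 = e3
byte 4: (14 ⊕ 55) ⊕ 65 = 41 ⊕ 65 = 24
byte 5: (9b ⊕ bd) ⊕ 72 = 26 ⊕ 72 = 54
byte 6: (70 ⊕ 8e) ⊕ 20 = fe ⊕ 20 = de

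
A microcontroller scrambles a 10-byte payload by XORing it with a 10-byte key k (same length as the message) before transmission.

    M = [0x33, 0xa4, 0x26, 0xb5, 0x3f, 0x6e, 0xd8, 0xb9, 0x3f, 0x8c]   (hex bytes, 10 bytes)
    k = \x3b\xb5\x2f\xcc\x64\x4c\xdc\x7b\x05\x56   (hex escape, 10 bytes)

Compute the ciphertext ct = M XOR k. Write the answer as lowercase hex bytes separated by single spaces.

33 ⊕ 3b = 08
a4 ⊕ b5 = 11
26 ⊕ 2f = 09
b5 ⊕ cc = 79
3f ⊕ 64 = 5b
6e ⊕ 4c = 22
d8 ⊕ dc = 04
b9 ⊕ 7b = c2
3f ⊕ 05 = 3a
8c ⊕ 56 = da

08 11 09 79 5b 22 04 c2 3a da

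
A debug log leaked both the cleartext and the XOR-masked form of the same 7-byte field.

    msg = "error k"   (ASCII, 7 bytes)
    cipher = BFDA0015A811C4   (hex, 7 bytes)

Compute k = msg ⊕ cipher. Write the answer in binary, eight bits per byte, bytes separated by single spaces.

11011010 10101000 01110010 01111010 11011010 00110001 10101111

Since cipher = msg ⊕ k, XORing both sides with msg gives k = msg ⊕ cipher.
byte 0: 65 xor bf = da
byte 1: 72 xor da = a8
byte 2: 72 xor 00 = 72
byte 3: 6f xor 15 = 7a
byte 4: 72 xor a8 = da
byte 5: 20 xor 11 = 31
byte 6: 6b xor c4 = af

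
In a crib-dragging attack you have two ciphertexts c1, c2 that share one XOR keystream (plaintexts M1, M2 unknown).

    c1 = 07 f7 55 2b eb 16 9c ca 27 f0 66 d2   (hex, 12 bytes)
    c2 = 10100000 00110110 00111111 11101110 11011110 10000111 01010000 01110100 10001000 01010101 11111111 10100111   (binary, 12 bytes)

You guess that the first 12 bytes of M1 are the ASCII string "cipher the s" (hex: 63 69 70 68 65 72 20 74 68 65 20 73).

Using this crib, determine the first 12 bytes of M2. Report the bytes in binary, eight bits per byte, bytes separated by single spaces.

11000100 10101000 00011010 10101101 01010000 11100011 11101100 11001010 11000111 11000000 10111001 00000110

First, c1 ⊕ c2 = (M1 ⊕ K) ⊕ (M2 ⊕ K) = M1 ⊕ M2, so the key drops out. Then M2 = (M1 ⊕ M2) ⊕ M1 over the first 12 bytes.
byte 0: (07 XOR a0) XOR 63 = a7 XOR 63 = c4
byte 1: (f7 XOR 36) XOR 69 = c1 XOR 69 = a8
byte 2: (55 XOR 3f) XOR 70 = 6a XOR 70 = 1a
byte 3: (2b XOR ee) XOR 68 = c5 XOR 68 = ad
byte 4: (eb XOR de) XOR 65 = 35 XOR 65 = 50
byte 5: (16 XOR 87) XOR 72 = 91 XOR 72 = e3
byte 6: (9c XOR 50) XOR 20 = cc XOR 20 = ec
byte 7: (ca XOR 74) XOR 74 = be XOR 74 = ca
byte 8: (27 XOR 88) XOR 68 = af XOR 68 = c7
byte 9: (f0 XOR 55) XOR 65 = a5 XOR 65 = c0
byte 10: (66 XOR ff) XOR 20 = 99 XOR 20 = b9
byte 11: (d2 XOR a7) XOR 73 = 75 XOR 73 = 06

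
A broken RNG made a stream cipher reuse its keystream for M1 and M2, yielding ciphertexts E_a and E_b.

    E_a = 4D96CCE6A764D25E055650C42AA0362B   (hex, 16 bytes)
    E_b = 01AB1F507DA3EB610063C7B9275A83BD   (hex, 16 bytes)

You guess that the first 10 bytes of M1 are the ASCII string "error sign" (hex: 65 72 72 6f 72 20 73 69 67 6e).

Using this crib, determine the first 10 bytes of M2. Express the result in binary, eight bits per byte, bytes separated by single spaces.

00101001 01001111 10100001 11011001 10101000 11100111 01001010 01010110 01100010 01011011

First, E_a ⊕ E_b = (M1 ⊕ K) ⊕ (M2 ⊕ K) = M1 ⊕ M2, so the key drops out. Then M2 = (M1 ⊕ M2) ⊕ M1 over the first 10 bytes.
byte 0: (4d xor 01) xor 65 = 4c xor 65 = 29
byte 1: (96 xor ab) xor 72 = 3d xor 72 = 4f
byte 2: (cc xor 1f) xor 72 = d3 xor 72 = a1
byte 3: (e6 xor 50) xor 6f = b6 xor 6f = d9
byte 4: (a7 xor 7d) xor 72 = da xor 72 = a8
byte 5: (64 xor a3) xor 20 = c7 xor 20 = e7
byte 6: (d2 xor eb) xor 73 = 39 xor 73 = 4a
byte 7: (5e xor 61) xor 69 = 3f xor 69 = 56
byte 8: (05 xor 00) xor 67 = 05 xor 67 = 62
byte 9: (56 xor 63) xor 6e = 35 xor 6e = 5b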